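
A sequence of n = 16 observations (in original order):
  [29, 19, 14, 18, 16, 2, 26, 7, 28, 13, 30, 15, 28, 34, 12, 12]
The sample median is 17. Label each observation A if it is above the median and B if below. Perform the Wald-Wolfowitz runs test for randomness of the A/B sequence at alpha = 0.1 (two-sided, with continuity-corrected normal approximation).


Step 1: Compute median = 17; label A = above, B = below.
Labels in order: AABABBABABABAABB  (n_A = 8, n_B = 8)
Step 2: Count runs R = 12.
Step 3: Under H0 (random ordering), E[R] = 2*n_A*n_B/(n_A+n_B) + 1 = 2*8*8/16 + 1 = 9.0000.
        Var[R] = 2*n_A*n_B*(2*n_A*n_B - n_A - n_B) / ((n_A+n_B)^2 * (n_A+n_B-1)) = 14336/3840 = 3.7333.
        SD[R] = 1.9322.
Step 4: Continuity-corrected z = (R - 0.5 - E[R]) / SD[R] = (12 - 0.5 - 9.0000) / 1.9322 = 1.2939.
Step 5: Two-sided p-value via normal approximation = 2*(1 - Phi(|z|)) = 0.195709.
Step 6: alpha = 0.1. fail to reject H0.

R = 12, z = 1.2939, p = 0.195709, fail to reject H0.


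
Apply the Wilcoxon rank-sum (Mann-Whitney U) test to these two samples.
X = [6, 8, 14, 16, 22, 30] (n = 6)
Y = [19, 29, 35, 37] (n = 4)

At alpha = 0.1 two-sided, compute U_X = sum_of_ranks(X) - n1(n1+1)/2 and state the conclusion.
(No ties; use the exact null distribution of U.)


Step 1: Combine and sort all 10 observations; assign midranks.
sorted (value, group): (6,X), (8,X), (14,X), (16,X), (19,Y), (22,X), (29,Y), (30,X), (35,Y), (37,Y)
ranks: 6->1, 8->2, 14->3, 16->4, 19->5, 22->6, 29->7, 30->8, 35->9, 37->10
Step 2: Rank sum for X: R1 = 1 + 2 + 3 + 4 + 6 + 8 = 24.
Step 3: U_X = R1 - n1(n1+1)/2 = 24 - 6*7/2 = 24 - 21 = 3.
       U_Y = n1*n2 - U_X = 24 - 3 = 21.
Step 4: No ties, so the exact null distribution of U (based on enumerating the C(10,6) = 210 equally likely rank assignments) gives the two-sided p-value.
Step 5: p-value = 0.066667; compare to alpha = 0.1. reject H0.

U_X = 3, p = 0.066667, reject H0 at alpha = 0.1.


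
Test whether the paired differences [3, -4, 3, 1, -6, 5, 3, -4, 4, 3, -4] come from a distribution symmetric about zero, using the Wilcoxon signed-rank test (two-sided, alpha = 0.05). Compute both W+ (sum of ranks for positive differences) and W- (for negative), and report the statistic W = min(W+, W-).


Step 1: Drop any zero differences (none here) and take |d_i|.
|d| = [3, 4, 3, 1, 6, 5, 3, 4, 4, 3, 4]
Step 2: Midrank |d_i| (ties get averaged ranks).
ranks: |3|->3.5, |4|->7.5, |3|->3.5, |1|->1, |6|->11, |5|->10, |3|->3.5, |4|->7.5, |4|->7.5, |3|->3.5, |4|->7.5
Step 3: Attach original signs; sum ranks with positive sign and with negative sign.
W+ = 3.5 + 3.5 + 1 + 10 + 3.5 + 7.5 + 3.5 = 32.5
W- = 7.5 + 11 + 7.5 + 7.5 = 33.5
(Check: W+ + W- = 66 should equal n(n+1)/2 = 66.)
Step 4: Test statistic W = min(W+, W-) = 32.5.
Step 5: Ties in |d|, so use the tie-corrected normal approximation.
        E[W] = n(n+1)/4 = 11*12/4 = 33.
        Tie groups: |d|=3 (t=4), |d|=4 (t=4); sum(t^3 - t) = 120.
        Var[W] = n(n+1)(2n+1)/24 - sum(t^3-t)/48 = 3036/24 - 120/48 = 124.
        z = (W - E[W]) / sqrt(Var[W]) = (32.5 - 33) / 11.1355 = -0.0449.
        Two-sided p = 2*Phi(z) = 0.964186.
Step 6: alpha = 0.05. fail to reject H0.

W+ = 32.5, W- = 33.5, W = min = 32.5, p = 0.964186, fail to reject H0.


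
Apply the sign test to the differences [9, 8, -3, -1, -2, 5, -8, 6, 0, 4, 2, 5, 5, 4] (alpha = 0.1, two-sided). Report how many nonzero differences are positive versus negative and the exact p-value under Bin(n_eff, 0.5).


Step 1: Discard zero differences. Original n = 14; n_eff = number of nonzero differences = 13.
Nonzero differences (with sign): +9, +8, -3, -1, -2, +5, -8, +6, +4, +2, +5, +5, +4
Step 2: Count signs: positive = 9, negative = 4.
Step 3: Under H0: P(positive) = 0.5, so the number of positives S ~ Bin(13, 0.5).
Step 4: Two-sided exact p-value = sum of Bin(13,0.5) probabilities at or below the observed probability = 0.266846.
Step 5: alpha = 0.1. fail to reject H0.

n_eff = 13, pos = 9, neg = 4, p = 0.266846, fail to reject H0.


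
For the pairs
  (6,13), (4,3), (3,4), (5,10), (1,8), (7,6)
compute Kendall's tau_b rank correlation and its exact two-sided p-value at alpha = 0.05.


Step 1: Enumerate the 15 unordered pairs (i,j) with i<j and classify each by sign(x_j-x_i) * sign(y_j-y_i).
  (1,2):dx=-2,dy=-10->C; (1,3):dx=-3,dy=-9->C; (1,4):dx=-1,dy=-3->C; (1,5):dx=-5,dy=-5->C
  (1,6):dx=+1,dy=-7->D; (2,3):dx=-1,dy=+1->D; (2,4):dx=+1,dy=+7->C; (2,5):dx=-3,dy=+5->D
  (2,6):dx=+3,dy=+3->C; (3,4):dx=+2,dy=+6->C; (3,5):dx=-2,dy=+4->D; (3,6):dx=+4,dy=+2->C
  (4,5):dx=-4,dy=-2->C; (4,6):dx=+2,dy=-4->D; (5,6):dx=+6,dy=-2->D
Step 2: C = 9, D = 6, total pairs = 15.
Step 3: tau = (C - D)/(n(n-1)/2) = (9 - 6)/15 = 0.200000.
Step 4: Exact two-sided p-value (enumerate n! = 720 permutations of y under H0): p = 0.719444.
Step 5: alpha = 0.05. fail to reject H0.

tau_b = 0.2000 (C=9, D=6), p = 0.719444, fail to reject H0.


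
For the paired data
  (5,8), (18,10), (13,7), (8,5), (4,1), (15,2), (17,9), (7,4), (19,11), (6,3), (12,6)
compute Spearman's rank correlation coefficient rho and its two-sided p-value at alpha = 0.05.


Step 1: Rank x and y separately (midranks; no ties here).
rank(x): 5->2, 18->10, 13->7, 8->5, 4->1, 15->8, 17->9, 7->4, 19->11, 6->3, 12->6
rank(y): 8->8, 10->10, 7->7, 5->5, 1->1, 2->2, 9->9, 4->4, 11->11, 3->3, 6->6
Step 2: d_i = R_x(i) - R_y(i); compute d_i^2.
  (2-8)^2=36, (10-10)^2=0, (7-7)^2=0, (5-5)^2=0, (1-1)^2=0, (8-2)^2=36, (9-9)^2=0, (4-4)^2=0, (11-11)^2=0, (3-3)^2=0, (6-6)^2=0
sum(d^2) = 72.
Step 3: rho = 1 - 6*72 / (11*(11^2 - 1)) = 1 - 432/1320 = 0.672727.
Step 4: Under H0, t = rho * sqrt((n-2)/(1-rho^2)) = 2.7277 ~ t(9).
Step 5: Two-sided p-value from the t-distribution with 9 df = 0.023313.
Step 6: alpha = 0.05. reject H0.

rho = 0.6727, p = 0.023313, reject H0 at alpha = 0.05.


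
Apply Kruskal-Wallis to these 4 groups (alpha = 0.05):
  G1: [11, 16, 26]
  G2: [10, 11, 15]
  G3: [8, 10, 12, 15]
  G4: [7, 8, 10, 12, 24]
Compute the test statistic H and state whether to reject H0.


Step 1: Combine all N = 15 observations and assign midranks.
sorted (value, group, rank): (7,G4,1), (8,G3,2.5), (8,G4,2.5), (10,G2,5), (10,G3,5), (10,G4,5), (11,G1,7.5), (11,G2,7.5), (12,G3,9.5), (12,G4,9.5), (15,G2,11.5), (15,G3,11.5), (16,G1,13), (24,G4,14), (26,G1,15)
Step 2: Sum ranks within each group.
R_1 = 35.5 (n_1 = 3)
R_2 = 24 (n_2 = 3)
R_3 = 28.5 (n_3 = 4)
R_4 = 32 (n_4 = 5)
Step 3: H = 12/(N(N+1)) * sum(R_i^2/n_i) - 3(N+1)
     = 12/(15*16) * (35.5^2/3 + 24^2/3 + 28.5^2/4 + 32^2/5) - 3*16
     = 0.050000 * 1019.95 - 48
     = 2.997292.
Step 4: Ties present; correction factor C = 1 - 48/(15^3 - 15) = 0.985714. Corrected H = 2.997292 / 0.985714 = 3.040731.
Step 5: Under H0, H ~ chi^2(3); p-value = 0.385388.
Step 6: alpha = 0.05. fail to reject H0.

H = 3.0407, df = 3, p = 0.385388, fail to reject H0.


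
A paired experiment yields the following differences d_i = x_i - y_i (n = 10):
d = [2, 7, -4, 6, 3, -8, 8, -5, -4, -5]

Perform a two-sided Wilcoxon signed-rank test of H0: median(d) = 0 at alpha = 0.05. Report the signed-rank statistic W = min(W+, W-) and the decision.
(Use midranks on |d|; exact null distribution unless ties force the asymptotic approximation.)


Step 1: Drop any zero differences (none here) and take |d_i|.
|d| = [2, 7, 4, 6, 3, 8, 8, 5, 4, 5]
Step 2: Midrank |d_i| (ties get averaged ranks).
ranks: |2|->1, |7|->8, |4|->3.5, |6|->7, |3|->2, |8|->9.5, |8|->9.5, |5|->5.5, |4|->3.5, |5|->5.5
Step 3: Attach original signs; sum ranks with positive sign and with negative sign.
W+ = 1 + 8 + 7 + 2 + 9.5 = 27.5
W- = 3.5 + 9.5 + 5.5 + 3.5 + 5.5 = 27.5
(Check: W+ + W- = 55 should equal n(n+1)/2 = 55.)
Step 4: Test statistic W = min(W+, W-) = 27.5.
Step 5: Ties in |d|, so use the tie-corrected normal approximation.
        E[W] = n(n+1)/4 = 10*11/4 = 27.5.
        Tie groups: |d|=4 (t=2), |d|=5 (t=2), |d|=8 (t=2); sum(t^3 - t) = 18.
        Var[W] = n(n+1)(2n+1)/24 - sum(t^3-t)/48 = 2310/24 - 18/48 = 95.875.
        z = (W - E[W]) / sqrt(Var[W]) = (27.5 - 27.5) / 9.7916 = 0.0000.
        Two-sided p = 2*Phi(z) = 1.000000.
Step 6: alpha = 0.05. fail to reject H0.

W+ = 27.5, W- = 27.5, W = min = 27.5, p = 1.000000, fail to reject H0.


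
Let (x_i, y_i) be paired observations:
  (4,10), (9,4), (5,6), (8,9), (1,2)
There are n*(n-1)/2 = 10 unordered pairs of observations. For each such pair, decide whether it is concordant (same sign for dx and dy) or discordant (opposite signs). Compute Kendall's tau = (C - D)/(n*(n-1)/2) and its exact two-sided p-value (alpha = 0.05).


Step 1: Enumerate the 10 unordered pairs (i,j) with i<j and classify each by sign(x_j-x_i) * sign(y_j-y_i).
  (1,2):dx=+5,dy=-6->D; (1,3):dx=+1,dy=-4->D; (1,4):dx=+4,dy=-1->D; (1,5):dx=-3,dy=-8->C
  (2,3):dx=-4,dy=+2->D; (2,4):dx=-1,dy=+5->D; (2,5):dx=-8,dy=-2->C; (3,4):dx=+3,dy=+3->C
  (3,5):dx=-4,dy=-4->C; (4,5):dx=-7,dy=-7->C
Step 2: C = 5, D = 5, total pairs = 10.
Step 3: tau = (C - D)/(n(n-1)/2) = (5 - 5)/10 = 0.000000.
Step 4: Exact two-sided p-value (enumerate n! = 120 permutations of y under H0): p = 1.000000.
Step 5: alpha = 0.05. fail to reject H0.

tau_b = 0.0000 (C=5, D=5), p = 1.000000, fail to reject H0.


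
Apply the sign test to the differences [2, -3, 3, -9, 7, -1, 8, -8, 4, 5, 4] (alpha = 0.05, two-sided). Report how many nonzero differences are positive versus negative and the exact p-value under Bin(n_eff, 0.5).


Step 1: Discard zero differences. Original n = 11; n_eff = number of nonzero differences = 11.
Nonzero differences (with sign): +2, -3, +3, -9, +7, -1, +8, -8, +4, +5, +4
Step 2: Count signs: positive = 7, negative = 4.
Step 3: Under H0: P(positive) = 0.5, so the number of positives S ~ Bin(11, 0.5).
Step 4: Two-sided exact p-value = sum of Bin(11,0.5) probabilities at or below the observed probability = 0.548828.
Step 5: alpha = 0.05. fail to reject H0.

n_eff = 11, pos = 7, neg = 4, p = 0.548828, fail to reject H0.


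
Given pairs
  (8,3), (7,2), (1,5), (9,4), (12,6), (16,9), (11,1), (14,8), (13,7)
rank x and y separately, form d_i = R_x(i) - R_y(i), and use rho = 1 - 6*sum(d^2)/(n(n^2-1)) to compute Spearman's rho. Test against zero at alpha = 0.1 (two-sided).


Step 1: Rank x and y separately (midranks; no ties here).
rank(x): 8->3, 7->2, 1->1, 9->4, 12->6, 16->9, 11->5, 14->8, 13->7
rank(y): 3->3, 2->2, 5->5, 4->4, 6->6, 9->9, 1->1, 8->8, 7->7
Step 2: d_i = R_x(i) - R_y(i); compute d_i^2.
  (3-3)^2=0, (2-2)^2=0, (1-5)^2=16, (4-4)^2=0, (6-6)^2=0, (9-9)^2=0, (5-1)^2=16, (8-8)^2=0, (7-7)^2=0
sum(d^2) = 32.
Step 3: rho = 1 - 6*32 / (9*(9^2 - 1)) = 1 - 192/720 = 0.733333.
Step 4: Under H0, t = rho * sqrt((n-2)/(1-rho^2)) = 2.8538 ~ t(7).
Step 5: Two-sided p-value from the t-distribution with 7 df = 0.024554.
Step 6: alpha = 0.1. reject H0.

rho = 0.7333, p = 0.024554, reject H0 at alpha = 0.1.


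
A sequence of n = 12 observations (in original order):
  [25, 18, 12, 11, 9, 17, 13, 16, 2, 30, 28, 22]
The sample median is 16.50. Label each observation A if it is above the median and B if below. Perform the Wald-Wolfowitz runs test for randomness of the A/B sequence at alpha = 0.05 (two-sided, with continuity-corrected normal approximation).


Step 1: Compute median = 16.50; label A = above, B = below.
Labels in order: AABBBABBBAAA  (n_A = 6, n_B = 6)
Step 2: Count runs R = 5.
Step 3: Under H0 (random ordering), E[R] = 2*n_A*n_B/(n_A+n_B) + 1 = 2*6*6/12 + 1 = 7.0000.
        Var[R] = 2*n_A*n_B*(2*n_A*n_B - n_A - n_B) / ((n_A+n_B)^2 * (n_A+n_B-1)) = 4320/1584 = 2.7273.
        SD[R] = 1.6514.
Step 4: Continuity-corrected z = (R + 0.5 - E[R]) / SD[R] = (5 + 0.5 - 7.0000) / 1.6514 = -0.9083.
Step 5: Two-sided p-value via normal approximation = 2*(1 - Phi(|z|)) = 0.363722.
Step 6: alpha = 0.05. fail to reject H0.

R = 5, z = -0.9083, p = 0.363722, fail to reject H0.


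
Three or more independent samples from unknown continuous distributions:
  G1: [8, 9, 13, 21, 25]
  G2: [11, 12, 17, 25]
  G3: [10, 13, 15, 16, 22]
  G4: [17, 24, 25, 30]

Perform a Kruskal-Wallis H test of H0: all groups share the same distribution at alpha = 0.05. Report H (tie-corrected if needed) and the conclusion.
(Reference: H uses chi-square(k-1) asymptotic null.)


Step 1: Combine all N = 18 observations and assign midranks.
sorted (value, group, rank): (8,G1,1), (9,G1,2), (10,G3,3), (11,G2,4), (12,G2,5), (13,G1,6.5), (13,G3,6.5), (15,G3,8), (16,G3,9), (17,G2,10.5), (17,G4,10.5), (21,G1,12), (22,G3,13), (24,G4,14), (25,G1,16), (25,G2,16), (25,G4,16), (30,G4,18)
Step 2: Sum ranks within each group.
R_1 = 37.5 (n_1 = 5)
R_2 = 35.5 (n_2 = 4)
R_3 = 39.5 (n_3 = 5)
R_4 = 58.5 (n_4 = 4)
Step 3: H = 12/(N(N+1)) * sum(R_i^2/n_i) - 3(N+1)
     = 12/(18*19) * (37.5^2/5 + 35.5^2/4 + 39.5^2/5 + 58.5^2/4) - 3*19
     = 0.035088 * 1763.92 - 57
     = 4.892105.
Step 4: Ties present; correction factor C = 1 - 36/(18^3 - 18) = 0.993808. Corrected H = 4.892105 / 0.993808 = 4.922586.
Step 5: Under H0, H ~ chi^2(3); p-value = 0.177554.
Step 6: alpha = 0.05. fail to reject H0.

H = 4.9226, df = 3, p = 0.177554, fail to reject H0.


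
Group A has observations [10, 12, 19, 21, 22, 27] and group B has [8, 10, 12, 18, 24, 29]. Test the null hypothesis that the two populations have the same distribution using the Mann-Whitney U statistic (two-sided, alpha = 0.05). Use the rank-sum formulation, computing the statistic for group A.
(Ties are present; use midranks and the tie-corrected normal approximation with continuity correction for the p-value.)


Step 1: Combine and sort all 12 observations; assign midranks.
sorted (value, group): (8,Y), (10,X), (10,Y), (12,X), (12,Y), (18,Y), (19,X), (21,X), (22,X), (24,Y), (27,X), (29,Y)
ranks: 8->1, 10->2.5, 10->2.5, 12->4.5, 12->4.5, 18->6, 19->7, 21->8, 22->9, 24->10, 27->11, 29->12
Step 2: Rank sum for X: R1 = 2.5 + 4.5 + 7 + 8 + 9 + 11 = 42.
Step 3: U_X = R1 - n1(n1+1)/2 = 42 - 6*7/2 = 42 - 21 = 21.
       U_Y = n1*n2 - U_X = 36 - 21 = 15.
Step 4: Ties are present, so use the tie-corrected normal approximation (with continuity correction) for the p-value.
Step 5: p-value = 0.687885; compare to alpha = 0.05. fail to reject H0.

U_X = 21, p = 0.687885, fail to reject H0 at alpha = 0.05.


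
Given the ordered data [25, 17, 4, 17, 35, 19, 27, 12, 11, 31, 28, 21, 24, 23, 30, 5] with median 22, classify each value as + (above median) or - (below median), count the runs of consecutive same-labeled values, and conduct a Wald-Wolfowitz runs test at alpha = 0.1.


Step 1: Compute median = 22; label A = above, B = below.
Labels in order: ABBBABABBAABAAAB  (n_A = 8, n_B = 8)
Step 2: Count runs R = 10.
Step 3: Under H0 (random ordering), E[R] = 2*n_A*n_B/(n_A+n_B) + 1 = 2*8*8/16 + 1 = 9.0000.
        Var[R] = 2*n_A*n_B*(2*n_A*n_B - n_A - n_B) / ((n_A+n_B)^2 * (n_A+n_B-1)) = 14336/3840 = 3.7333.
        SD[R] = 1.9322.
Step 4: Continuity-corrected z = (R - 0.5 - E[R]) / SD[R] = (10 - 0.5 - 9.0000) / 1.9322 = 0.2588.
Step 5: Two-sided p-value via normal approximation = 2*(1 - Phi(|z|)) = 0.795809.
Step 6: alpha = 0.1. fail to reject H0.

R = 10, z = 0.2588, p = 0.795809, fail to reject H0.


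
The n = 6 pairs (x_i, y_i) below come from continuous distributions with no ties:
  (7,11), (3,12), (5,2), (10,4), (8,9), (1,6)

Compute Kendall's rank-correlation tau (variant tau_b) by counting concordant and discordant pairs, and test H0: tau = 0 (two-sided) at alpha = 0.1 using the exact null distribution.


Step 1: Enumerate the 15 unordered pairs (i,j) with i<j and classify each by sign(x_j-x_i) * sign(y_j-y_i).
  (1,2):dx=-4,dy=+1->D; (1,3):dx=-2,dy=-9->C; (1,4):dx=+3,dy=-7->D; (1,5):dx=+1,dy=-2->D
  (1,6):dx=-6,dy=-5->C; (2,3):dx=+2,dy=-10->D; (2,4):dx=+7,dy=-8->D; (2,5):dx=+5,dy=-3->D
  (2,6):dx=-2,dy=-6->C; (3,4):dx=+5,dy=+2->C; (3,5):dx=+3,dy=+7->C; (3,6):dx=-4,dy=+4->D
  (4,5):dx=-2,dy=+5->D; (4,6):dx=-9,dy=+2->D; (5,6):dx=-7,dy=-3->C
Step 2: C = 6, D = 9, total pairs = 15.
Step 3: tau = (C - D)/(n(n-1)/2) = (6 - 9)/15 = -0.200000.
Step 4: Exact two-sided p-value (enumerate n! = 720 permutations of y under H0): p = 0.719444.
Step 5: alpha = 0.1. fail to reject H0.

tau_b = -0.2000 (C=6, D=9), p = 0.719444, fail to reject H0.


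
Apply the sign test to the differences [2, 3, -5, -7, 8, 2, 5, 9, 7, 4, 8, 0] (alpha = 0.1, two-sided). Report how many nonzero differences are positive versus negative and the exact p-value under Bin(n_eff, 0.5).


Step 1: Discard zero differences. Original n = 12; n_eff = number of nonzero differences = 11.
Nonzero differences (with sign): +2, +3, -5, -7, +8, +2, +5, +9, +7, +4, +8
Step 2: Count signs: positive = 9, negative = 2.
Step 3: Under H0: P(positive) = 0.5, so the number of positives S ~ Bin(11, 0.5).
Step 4: Two-sided exact p-value = sum of Bin(11,0.5) probabilities at or below the observed probability = 0.065430.
Step 5: alpha = 0.1. reject H0.

n_eff = 11, pos = 9, neg = 2, p = 0.065430, reject H0.


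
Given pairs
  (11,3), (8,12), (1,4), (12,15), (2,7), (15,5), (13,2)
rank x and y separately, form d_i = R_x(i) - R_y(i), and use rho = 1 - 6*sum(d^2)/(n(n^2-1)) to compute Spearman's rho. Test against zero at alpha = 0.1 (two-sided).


Step 1: Rank x and y separately (midranks; no ties here).
rank(x): 11->4, 8->3, 1->1, 12->5, 2->2, 15->7, 13->6
rank(y): 3->2, 12->6, 4->3, 15->7, 7->5, 5->4, 2->1
Step 2: d_i = R_x(i) - R_y(i); compute d_i^2.
  (4-2)^2=4, (3-6)^2=9, (1-3)^2=4, (5-7)^2=4, (2-5)^2=9, (7-4)^2=9, (6-1)^2=25
sum(d^2) = 64.
Step 3: rho = 1 - 6*64 / (7*(7^2 - 1)) = 1 - 384/336 = -0.142857.
Step 4: Under H0, t = rho * sqrt((n-2)/(1-rho^2)) = -0.3227 ~ t(5).
Step 5: Two-sided p-value from the t-distribution with 5 df = 0.759945.
Step 6: alpha = 0.1. fail to reject H0.

rho = -0.1429, p = 0.759945, fail to reject H0 at alpha = 0.1.


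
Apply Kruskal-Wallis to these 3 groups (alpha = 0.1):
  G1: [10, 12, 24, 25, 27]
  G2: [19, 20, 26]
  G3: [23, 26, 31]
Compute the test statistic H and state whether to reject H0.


Step 1: Combine all N = 11 observations and assign midranks.
sorted (value, group, rank): (10,G1,1), (12,G1,2), (19,G2,3), (20,G2,4), (23,G3,5), (24,G1,6), (25,G1,7), (26,G2,8.5), (26,G3,8.5), (27,G1,10), (31,G3,11)
Step 2: Sum ranks within each group.
R_1 = 26 (n_1 = 5)
R_2 = 15.5 (n_2 = 3)
R_3 = 24.5 (n_3 = 3)
Step 3: H = 12/(N(N+1)) * sum(R_i^2/n_i) - 3(N+1)
     = 12/(11*12) * (26^2/5 + 15.5^2/3 + 24.5^2/3) - 3*12
     = 0.090909 * 415.367 - 36
     = 1.760606.
Step 4: Ties present; correction factor C = 1 - 6/(11^3 - 11) = 0.995455. Corrected H = 1.760606 / 0.995455 = 1.768645.
Step 5: Under H0, H ~ chi^2(2); p-value = 0.412994.
Step 6: alpha = 0.1. fail to reject H0.

H = 1.7686, df = 2, p = 0.412994, fail to reject H0.


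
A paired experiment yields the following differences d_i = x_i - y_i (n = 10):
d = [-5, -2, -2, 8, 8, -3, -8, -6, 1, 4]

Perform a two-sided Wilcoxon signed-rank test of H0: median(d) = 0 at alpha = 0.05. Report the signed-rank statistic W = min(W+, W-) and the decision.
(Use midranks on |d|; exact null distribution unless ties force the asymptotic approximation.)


Step 1: Drop any zero differences (none here) and take |d_i|.
|d| = [5, 2, 2, 8, 8, 3, 8, 6, 1, 4]
Step 2: Midrank |d_i| (ties get averaged ranks).
ranks: |5|->6, |2|->2.5, |2|->2.5, |8|->9, |8|->9, |3|->4, |8|->9, |6|->7, |1|->1, |4|->5
Step 3: Attach original signs; sum ranks with positive sign and with negative sign.
W+ = 9 + 9 + 1 + 5 = 24
W- = 6 + 2.5 + 2.5 + 4 + 9 + 7 = 31
(Check: W+ + W- = 55 should equal n(n+1)/2 = 55.)
Step 4: Test statistic W = min(W+, W-) = 24.
Step 5: Ties in |d|, so use the tie-corrected normal approximation.
        E[W] = n(n+1)/4 = 10*11/4 = 27.5.
        Tie groups: |d|=2 (t=2), |d|=8 (t=3); sum(t^3 - t) = 30.
        Var[W] = n(n+1)(2n+1)/24 - sum(t^3-t)/48 = 2310/24 - 30/48 = 95.625.
        z = (W - E[W]) / sqrt(Var[W]) = (24 - 27.5) / 9.7788 = -0.3579.
        Two-sided p = 2*Phi(z) = 0.720405.
Step 6: alpha = 0.05. fail to reject H0.

W+ = 24, W- = 31, W = min = 24, p = 0.720405, fail to reject H0.


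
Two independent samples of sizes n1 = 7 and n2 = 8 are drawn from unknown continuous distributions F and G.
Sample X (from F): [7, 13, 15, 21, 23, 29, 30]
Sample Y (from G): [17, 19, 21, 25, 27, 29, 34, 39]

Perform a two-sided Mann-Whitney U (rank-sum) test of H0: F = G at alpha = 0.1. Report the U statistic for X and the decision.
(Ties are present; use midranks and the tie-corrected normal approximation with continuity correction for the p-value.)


Step 1: Combine and sort all 15 observations; assign midranks.
sorted (value, group): (7,X), (13,X), (15,X), (17,Y), (19,Y), (21,X), (21,Y), (23,X), (25,Y), (27,Y), (29,X), (29,Y), (30,X), (34,Y), (39,Y)
ranks: 7->1, 13->2, 15->3, 17->4, 19->5, 21->6.5, 21->6.5, 23->8, 25->9, 27->10, 29->11.5, 29->11.5, 30->13, 34->14, 39->15
Step 2: Rank sum for X: R1 = 1 + 2 + 3 + 6.5 + 8 + 11.5 + 13 = 45.
Step 3: U_X = R1 - n1(n1+1)/2 = 45 - 7*8/2 = 45 - 28 = 17.
       U_Y = n1*n2 - U_X = 56 - 17 = 39.
Step 4: Ties are present, so use the tie-corrected normal approximation (with continuity correction) for the p-value.
Step 5: p-value = 0.223485; compare to alpha = 0.1. fail to reject H0.

U_X = 17, p = 0.223485, fail to reject H0 at alpha = 0.1.


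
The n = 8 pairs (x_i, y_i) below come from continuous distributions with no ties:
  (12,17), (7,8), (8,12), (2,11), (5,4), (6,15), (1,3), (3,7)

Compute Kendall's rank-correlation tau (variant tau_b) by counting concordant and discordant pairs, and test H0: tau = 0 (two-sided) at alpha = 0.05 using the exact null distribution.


Step 1: Enumerate the 28 unordered pairs (i,j) with i<j and classify each by sign(x_j-x_i) * sign(y_j-y_i).
  (1,2):dx=-5,dy=-9->C; (1,3):dx=-4,dy=-5->C; (1,4):dx=-10,dy=-6->C; (1,5):dx=-7,dy=-13->C
  (1,6):dx=-6,dy=-2->C; (1,7):dx=-11,dy=-14->C; (1,8):dx=-9,dy=-10->C; (2,3):dx=+1,dy=+4->C
  (2,4):dx=-5,dy=+3->D; (2,5):dx=-2,dy=-4->C; (2,6):dx=-1,dy=+7->D; (2,7):dx=-6,dy=-5->C
  (2,8):dx=-4,dy=-1->C; (3,4):dx=-6,dy=-1->C; (3,5):dx=-3,dy=-8->C; (3,6):dx=-2,dy=+3->D
  (3,7):dx=-7,dy=-9->C; (3,8):dx=-5,dy=-5->C; (4,5):dx=+3,dy=-7->D; (4,6):dx=+4,dy=+4->C
  (4,7):dx=-1,dy=-8->C; (4,8):dx=+1,dy=-4->D; (5,6):dx=+1,dy=+11->C; (5,7):dx=-4,dy=-1->C
  (5,8):dx=-2,dy=+3->D; (6,7):dx=-5,dy=-12->C; (6,8):dx=-3,dy=-8->C; (7,8):dx=+2,dy=+4->C
Step 2: C = 22, D = 6, total pairs = 28.
Step 3: tau = (C - D)/(n(n-1)/2) = (22 - 6)/28 = 0.571429.
Step 4: Exact two-sided p-value (enumerate n! = 40320 permutations of y under H0): p = 0.061012.
Step 5: alpha = 0.05. fail to reject H0.

tau_b = 0.5714 (C=22, D=6), p = 0.061012, fail to reject H0.


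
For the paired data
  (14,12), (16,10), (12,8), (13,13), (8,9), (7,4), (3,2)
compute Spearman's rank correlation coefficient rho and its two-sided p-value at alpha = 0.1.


Step 1: Rank x and y separately (midranks; no ties here).
rank(x): 14->6, 16->7, 12->4, 13->5, 8->3, 7->2, 3->1
rank(y): 12->6, 10->5, 8->3, 13->7, 9->4, 4->2, 2->1
Step 2: d_i = R_x(i) - R_y(i); compute d_i^2.
  (6-6)^2=0, (7-5)^2=4, (4-3)^2=1, (5-7)^2=4, (3-4)^2=1, (2-2)^2=0, (1-1)^2=0
sum(d^2) = 10.
Step 3: rho = 1 - 6*10 / (7*(7^2 - 1)) = 1 - 60/336 = 0.821429.
Step 4: Under H0, t = rho * sqrt((n-2)/(1-rho^2)) = 3.2206 ~ t(5).
Step 5: Two-sided p-value from the t-distribution with 5 df = 0.023449.
Step 6: alpha = 0.1. reject H0.

rho = 0.8214, p = 0.023449, reject H0 at alpha = 0.1.


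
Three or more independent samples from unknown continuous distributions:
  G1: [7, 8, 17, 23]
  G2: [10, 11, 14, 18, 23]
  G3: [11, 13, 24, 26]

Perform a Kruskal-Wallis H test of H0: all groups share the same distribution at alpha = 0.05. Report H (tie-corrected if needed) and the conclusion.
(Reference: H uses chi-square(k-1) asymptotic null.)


Step 1: Combine all N = 13 observations and assign midranks.
sorted (value, group, rank): (7,G1,1), (8,G1,2), (10,G2,3), (11,G2,4.5), (11,G3,4.5), (13,G3,6), (14,G2,7), (17,G1,8), (18,G2,9), (23,G1,10.5), (23,G2,10.5), (24,G3,12), (26,G3,13)
Step 2: Sum ranks within each group.
R_1 = 21.5 (n_1 = 4)
R_2 = 34 (n_2 = 5)
R_3 = 35.5 (n_3 = 4)
Step 3: H = 12/(N(N+1)) * sum(R_i^2/n_i) - 3(N+1)
     = 12/(13*14) * (21.5^2/4 + 34^2/5 + 35.5^2/4) - 3*14
     = 0.065934 * 661.825 - 42
     = 1.636813.
Step 4: Ties present; correction factor C = 1 - 12/(13^3 - 13) = 0.994505. Corrected H = 1.636813 / 0.994505 = 1.645856.
Step 5: Under H0, H ~ chi^2(2); p-value = 0.439144.
Step 6: alpha = 0.05. fail to reject H0.

H = 1.6459, df = 2, p = 0.439144, fail to reject H0.


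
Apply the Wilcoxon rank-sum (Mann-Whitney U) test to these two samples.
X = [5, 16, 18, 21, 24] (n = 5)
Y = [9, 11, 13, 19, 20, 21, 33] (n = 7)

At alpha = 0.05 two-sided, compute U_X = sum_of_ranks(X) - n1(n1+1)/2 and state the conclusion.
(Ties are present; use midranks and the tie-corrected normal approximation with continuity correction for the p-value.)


Step 1: Combine and sort all 12 observations; assign midranks.
sorted (value, group): (5,X), (9,Y), (11,Y), (13,Y), (16,X), (18,X), (19,Y), (20,Y), (21,X), (21,Y), (24,X), (33,Y)
ranks: 5->1, 9->2, 11->3, 13->4, 16->5, 18->6, 19->7, 20->8, 21->9.5, 21->9.5, 24->11, 33->12
Step 2: Rank sum for X: R1 = 1 + 5 + 6 + 9.5 + 11 = 32.5.
Step 3: U_X = R1 - n1(n1+1)/2 = 32.5 - 5*6/2 = 32.5 - 15 = 17.5.
       U_Y = n1*n2 - U_X = 35 - 17.5 = 17.5.
Step 4: Ties are present, so use the tie-corrected normal approximation (with continuity correction) for the p-value.
Step 5: p-value = 1.000000; compare to alpha = 0.05. fail to reject H0.

U_X = 17.5, p = 1.000000, fail to reject H0 at alpha = 0.05.


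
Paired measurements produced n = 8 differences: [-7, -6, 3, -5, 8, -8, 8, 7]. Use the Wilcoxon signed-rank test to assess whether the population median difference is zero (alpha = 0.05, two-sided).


Step 1: Drop any zero differences (none here) and take |d_i|.
|d| = [7, 6, 3, 5, 8, 8, 8, 7]
Step 2: Midrank |d_i| (ties get averaged ranks).
ranks: |7|->4.5, |6|->3, |3|->1, |5|->2, |8|->7, |8|->7, |8|->7, |7|->4.5
Step 3: Attach original signs; sum ranks with positive sign and with negative sign.
W+ = 1 + 7 + 7 + 4.5 = 19.5
W- = 4.5 + 3 + 2 + 7 = 16.5
(Check: W+ + W- = 36 should equal n(n+1)/2 = 36.)
Step 4: Test statistic W = min(W+, W-) = 16.5.
Step 5: Ties in |d|, so use the tie-corrected normal approximation.
        E[W] = n(n+1)/4 = 8*9/4 = 18.
        Tie groups: |d|=7 (t=2), |d|=8 (t=3); sum(t^3 - t) = 30.
        Var[W] = n(n+1)(2n+1)/24 - sum(t^3-t)/48 = 1224/24 - 30/48 = 50.375.
        z = (W - E[W]) / sqrt(Var[W]) = (16.5 - 18) / 7.0975 = -0.2113.
        Two-sided p = 2*Phi(z) = 0.832621.
Step 6: alpha = 0.05. fail to reject H0.

W+ = 19.5, W- = 16.5, W = min = 16.5, p = 0.832621, fail to reject H0.


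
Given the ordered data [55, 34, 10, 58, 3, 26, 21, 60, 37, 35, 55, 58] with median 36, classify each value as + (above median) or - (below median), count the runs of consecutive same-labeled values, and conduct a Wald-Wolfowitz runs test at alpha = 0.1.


Step 1: Compute median = 36; label A = above, B = below.
Labels in order: ABBABBBAABAA  (n_A = 6, n_B = 6)
Step 2: Count runs R = 7.
Step 3: Under H0 (random ordering), E[R] = 2*n_A*n_B/(n_A+n_B) + 1 = 2*6*6/12 + 1 = 7.0000.
        Var[R] = 2*n_A*n_B*(2*n_A*n_B - n_A - n_B) / ((n_A+n_B)^2 * (n_A+n_B-1)) = 4320/1584 = 2.7273.
        SD[R] = 1.6514.
Step 4: R = E[R], so z = 0 with no continuity correction.
Step 5: Two-sided p-value via normal approximation = 2*(1 - Phi(|z|)) = 1.000000.
Step 6: alpha = 0.1. fail to reject H0.

R = 7, z = 0.0000, p = 1.000000, fail to reject H0.


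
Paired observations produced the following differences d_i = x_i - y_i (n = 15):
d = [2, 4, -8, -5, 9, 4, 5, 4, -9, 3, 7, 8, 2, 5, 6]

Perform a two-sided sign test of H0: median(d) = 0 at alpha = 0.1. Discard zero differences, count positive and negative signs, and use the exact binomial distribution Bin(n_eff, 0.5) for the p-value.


Step 1: Discard zero differences. Original n = 15; n_eff = number of nonzero differences = 15.
Nonzero differences (with sign): +2, +4, -8, -5, +9, +4, +5, +4, -9, +3, +7, +8, +2, +5, +6
Step 2: Count signs: positive = 12, negative = 3.
Step 3: Under H0: P(positive) = 0.5, so the number of positives S ~ Bin(15, 0.5).
Step 4: Two-sided exact p-value = sum of Bin(15,0.5) probabilities at or below the observed probability = 0.035156.
Step 5: alpha = 0.1. reject H0.

n_eff = 15, pos = 12, neg = 3, p = 0.035156, reject H0.


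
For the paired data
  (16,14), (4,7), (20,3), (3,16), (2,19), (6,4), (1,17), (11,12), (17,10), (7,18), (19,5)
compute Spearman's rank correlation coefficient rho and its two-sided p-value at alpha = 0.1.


Step 1: Rank x and y separately (midranks; no ties here).
rank(x): 16->8, 4->4, 20->11, 3->3, 2->2, 6->5, 1->1, 11->7, 17->9, 7->6, 19->10
rank(y): 14->7, 7->4, 3->1, 16->8, 19->11, 4->2, 17->9, 12->6, 10->5, 18->10, 5->3
Step 2: d_i = R_x(i) - R_y(i); compute d_i^2.
  (8-7)^2=1, (4-4)^2=0, (11-1)^2=100, (3-8)^2=25, (2-11)^2=81, (5-2)^2=9, (1-9)^2=64, (7-6)^2=1, (9-5)^2=16, (6-10)^2=16, (10-3)^2=49
sum(d^2) = 362.
Step 3: rho = 1 - 6*362 / (11*(11^2 - 1)) = 1 - 2172/1320 = -0.645455.
Step 4: Under H0, t = rho * sqrt((n-2)/(1-rho^2)) = -2.5352 ~ t(9).
Step 5: Two-sided p-value from the t-distribution with 9 df = 0.031963.
Step 6: alpha = 0.1. reject H0.

rho = -0.6455, p = 0.031963, reject H0 at alpha = 0.1.


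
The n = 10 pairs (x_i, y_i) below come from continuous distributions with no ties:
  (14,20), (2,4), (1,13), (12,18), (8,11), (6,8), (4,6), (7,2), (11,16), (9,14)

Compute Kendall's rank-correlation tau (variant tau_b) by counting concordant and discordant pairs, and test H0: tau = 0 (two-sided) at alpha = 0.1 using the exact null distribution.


Step 1: Enumerate the 45 unordered pairs (i,j) with i<j and classify each by sign(x_j-x_i) * sign(y_j-y_i).
  (1,2):dx=-12,dy=-16->C; (1,3):dx=-13,dy=-7->C; (1,4):dx=-2,dy=-2->C; (1,5):dx=-6,dy=-9->C
  (1,6):dx=-8,dy=-12->C; (1,7):dx=-10,dy=-14->C; (1,8):dx=-7,dy=-18->C; (1,9):dx=-3,dy=-4->C
  (1,10):dx=-5,dy=-6->C; (2,3):dx=-1,dy=+9->D; (2,4):dx=+10,dy=+14->C; (2,5):dx=+6,dy=+7->C
  (2,6):dx=+4,dy=+4->C; (2,7):dx=+2,dy=+2->C; (2,8):dx=+5,dy=-2->D; (2,9):dx=+9,dy=+12->C
  (2,10):dx=+7,dy=+10->C; (3,4):dx=+11,dy=+5->C; (3,5):dx=+7,dy=-2->D; (3,6):dx=+5,dy=-5->D
  (3,7):dx=+3,dy=-7->D; (3,8):dx=+6,dy=-11->D; (3,9):dx=+10,dy=+3->C; (3,10):dx=+8,dy=+1->C
  (4,5):dx=-4,dy=-7->C; (4,6):dx=-6,dy=-10->C; (4,7):dx=-8,dy=-12->C; (4,8):dx=-5,dy=-16->C
  (4,9):dx=-1,dy=-2->C; (4,10):dx=-3,dy=-4->C; (5,6):dx=-2,dy=-3->C; (5,7):dx=-4,dy=-5->C
  (5,8):dx=-1,dy=-9->C; (5,9):dx=+3,dy=+5->C; (5,10):dx=+1,dy=+3->C; (6,7):dx=-2,dy=-2->C
  (6,8):dx=+1,dy=-6->D; (6,9):dx=+5,dy=+8->C; (6,10):dx=+3,dy=+6->C; (7,8):dx=+3,dy=-4->D
  (7,9):dx=+7,dy=+10->C; (7,10):dx=+5,dy=+8->C; (8,9):dx=+4,dy=+14->C; (8,10):dx=+2,dy=+12->C
  (9,10):dx=-2,dy=-2->C
Step 2: C = 37, D = 8, total pairs = 45.
Step 3: tau = (C - D)/(n(n-1)/2) = (37 - 8)/45 = 0.644444.
Step 4: Exact two-sided p-value (enumerate n! = 3628800 permutations of y under H0): p = 0.009148.
Step 5: alpha = 0.1. reject H0.

tau_b = 0.6444 (C=37, D=8), p = 0.009148, reject H0.


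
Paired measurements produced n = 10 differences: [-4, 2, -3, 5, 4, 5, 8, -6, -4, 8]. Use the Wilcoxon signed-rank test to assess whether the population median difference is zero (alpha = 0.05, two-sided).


Step 1: Drop any zero differences (none here) and take |d_i|.
|d| = [4, 2, 3, 5, 4, 5, 8, 6, 4, 8]
Step 2: Midrank |d_i| (ties get averaged ranks).
ranks: |4|->4, |2|->1, |3|->2, |5|->6.5, |4|->4, |5|->6.5, |8|->9.5, |6|->8, |4|->4, |8|->9.5
Step 3: Attach original signs; sum ranks with positive sign and with negative sign.
W+ = 1 + 6.5 + 4 + 6.5 + 9.5 + 9.5 = 37
W- = 4 + 2 + 8 + 4 = 18
(Check: W+ + W- = 55 should equal n(n+1)/2 = 55.)
Step 4: Test statistic W = min(W+, W-) = 18.
Step 5: Ties in |d|, so use the tie-corrected normal approximation.
        E[W] = n(n+1)/4 = 10*11/4 = 27.5.
        Tie groups: |d|=4 (t=3), |d|=5 (t=2), |d|=8 (t=2); sum(t^3 - t) = 36.
        Var[W] = n(n+1)(2n+1)/24 - sum(t^3-t)/48 = 2310/24 - 36/48 = 95.5.
        z = (W - E[W]) / sqrt(Var[W]) = (18 - 27.5) / 9.7724 = -0.9721.
        Two-sided p = 2*Phi(z) = 0.330989.
Step 6: alpha = 0.05. fail to reject H0.

W+ = 37, W- = 18, W = min = 18, p = 0.330989, fail to reject H0.


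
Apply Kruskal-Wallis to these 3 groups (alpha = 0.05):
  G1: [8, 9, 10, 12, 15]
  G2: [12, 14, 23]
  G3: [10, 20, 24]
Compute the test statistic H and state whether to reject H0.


Step 1: Combine all N = 11 observations and assign midranks.
sorted (value, group, rank): (8,G1,1), (9,G1,2), (10,G1,3.5), (10,G3,3.5), (12,G1,5.5), (12,G2,5.5), (14,G2,7), (15,G1,8), (20,G3,9), (23,G2,10), (24,G3,11)
Step 2: Sum ranks within each group.
R_1 = 20 (n_1 = 5)
R_2 = 22.5 (n_2 = 3)
R_3 = 23.5 (n_3 = 3)
Step 3: H = 12/(N(N+1)) * sum(R_i^2/n_i) - 3(N+1)
     = 12/(11*12) * (20^2/5 + 22.5^2/3 + 23.5^2/3) - 3*12
     = 0.090909 * 432.833 - 36
     = 3.348485.
Step 4: Ties present; correction factor C = 1 - 12/(11^3 - 11) = 0.990909. Corrected H = 3.348485 / 0.990909 = 3.379205.
Step 5: Under H0, H ~ chi^2(2); p-value = 0.184593.
Step 6: alpha = 0.05. fail to reject H0.

H = 3.3792, df = 2, p = 0.184593, fail to reject H0.


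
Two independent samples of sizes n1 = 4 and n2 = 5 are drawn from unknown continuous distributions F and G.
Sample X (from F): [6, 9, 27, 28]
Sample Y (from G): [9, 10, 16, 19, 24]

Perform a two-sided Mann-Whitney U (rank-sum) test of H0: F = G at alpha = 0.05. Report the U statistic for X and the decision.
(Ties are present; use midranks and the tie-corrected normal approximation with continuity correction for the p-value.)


Step 1: Combine and sort all 9 observations; assign midranks.
sorted (value, group): (6,X), (9,X), (9,Y), (10,Y), (16,Y), (19,Y), (24,Y), (27,X), (28,X)
ranks: 6->1, 9->2.5, 9->2.5, 10->4, 16->5, 19->6, 24->7, 27->8, 28->9
Step 2: Rank sum for X: R1 = 1 + 2.5 + 8 + 9 = 20.5.
Step 3: U_X = R1 - n1(n1+1)/2 = 20.5 - 4*5/2 = 20.5 - 10 = 10.5.
       U_Y = n1*n2 - U_X = 20 - 10.5 = 9.5.
Step 4: Ties are present, so use the tie-corrected normal approximation (with continuity correction) for the p-value.
Step 5: p-value = 1.000000; compare to alpha = 0.05. fail to reject H0.

U_X = 10.5, p = 1.000000, fail to reject H0 at alpha = 0.05.


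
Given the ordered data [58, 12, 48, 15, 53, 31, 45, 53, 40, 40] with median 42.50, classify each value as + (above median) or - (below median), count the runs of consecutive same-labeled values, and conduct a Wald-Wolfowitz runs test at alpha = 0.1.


Step 1: Compute median = 42.50; label A = above, B = below.
Labels in order: ABABABAABB  (n_A = 5, n_B = 5)
Step 2: Count runs R = 8.
Step 3: Under H0 (random ordering), E[R] = 2*n_A*n_B/(n_A+n_B) + 1 = 2*5*5/10 + 1 = 6.0000.
        Var[R] = 2*n_A*n_B*(2*n_A*n_B - n_A - n_B) / ((n_A+n_B)^2 * (n_A+n_B-1)) = 2000/900 = 2.2222.
        SD[R] = 1.4907.
Step 4: Continuity-corrected z = (R - 0.5 - E[R]) / SD[R] = (8 - 0.5 - 6.0000) / 1.4907 = 1.0062.
Step 5: Two-sided p-value via normal approximation = 2*(1 - Phi(|z|)) = 0.314305.
Step 6: alpha = 0.1. fail to reject H0.

R = 8, z = 1.0062, p = 0.314305, fail to reject H0.


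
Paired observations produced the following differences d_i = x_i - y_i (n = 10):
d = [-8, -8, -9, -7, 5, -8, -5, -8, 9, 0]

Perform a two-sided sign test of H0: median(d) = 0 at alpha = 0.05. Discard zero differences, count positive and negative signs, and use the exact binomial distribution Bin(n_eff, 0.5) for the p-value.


Step 1: Discard zero differences. Original n = 10; n_eff = number of nonzero differences = 9.
Nonzero differences (with sign): -8, -8, -9, -7, +5, -8, -5, -8, +9
Step 2: Count signs: positive = 2, negative = 7.
Step 3: Under H0: P(positive) = 0.5, so the number of positives S ~ Bin(9, 0.5).
Step 4: Two-sided exact p-value = sum of Bin(9,0.5) probabilities at or below the observed probability = 0.179688.
Step 5: alpha = 0.05. fail to reject H0.

n_eff = 9, pos = 2, neg = 7, p = 0.179688, fail to reject H0.


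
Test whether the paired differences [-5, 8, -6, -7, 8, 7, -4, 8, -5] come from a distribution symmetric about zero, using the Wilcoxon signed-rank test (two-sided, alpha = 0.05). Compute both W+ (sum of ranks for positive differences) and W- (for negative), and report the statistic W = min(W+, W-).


Step 1: Drop any zero differences (none here) and take |d_i|.
|d| = [5, 8, 6, 7, 8, 7, 4, 8, 5]
Step 2: Midrank |d_i| (ties get averaged ranks).
ranks: |5|->2.5, |8|->8, |6|->4, |7|->5.5, |8|->8, |7|->5.5, |4|->1, |8|->8, |5|->2.5
Step 3: Attach original signs; sum ranks with positive sign and with negative sign.
W+ = 8 + 8 + 5.5 + 8 = 29.5
W- = 2.5 + 4 + 5.5 + 1 + 2.5 = 15.5
(Check: W+ + W- = 45 should equal n(n+1)/2 = 45.)
Step 4: Test statistic W = min(W+, W-) = 15.5.
Step 5: Ties in |d|, so use the tie-corrected normal approximation.
        E[W] = n(n+1)/4 = 9*10/4 = 22.5.
        Tie groups: |d|=5 (t=2), |d|=7 (t=2), |d|=8 (t=3); sum(t^3 - t) = 36.
        Var[W] = n(n+1)(2n+1)/24 - sum(t^3-t)/48 = 1710/24 - 36/48 = 70.5.
        z = (W - E[W]) / sqrt(Var[W]) = (15.5 - 22.5) / 8.3964 = -0.8337.
        Two-sided p = 2*Phi(z) = 0.404457.
Step 6: alpha = 0.05. fail to reject H0.

W+ = 29.5, W- = 15.5, W = min = 15.5, p = 0.404457, fail to reject H0.


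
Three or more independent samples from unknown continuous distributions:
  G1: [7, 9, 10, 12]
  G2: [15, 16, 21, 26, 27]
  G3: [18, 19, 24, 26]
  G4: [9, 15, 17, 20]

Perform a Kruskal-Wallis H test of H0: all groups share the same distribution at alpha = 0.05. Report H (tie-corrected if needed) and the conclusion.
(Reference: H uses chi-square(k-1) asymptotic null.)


Step 1: Combine all N = 17 observations and assign midranks.
sorted (value, group, rank): (7,G1,1), (9,G1,2.5), (9,G4,2.5), (10,G1,4), (12,G1,5), (15,G2,6.5), (15,G4,6.5), (16,G2,8), (17,G4,9), (18,G3,10), (19,G3,11), (20,G4,12), (21,G2,13), (24,G3,14), (26,G2,15.5), (26,G3,15.5), (27,G2,17)
Step 2: Sum ranks within each group.
R_1 = 12.5 (n_1 = 4)
R_2 = 60 (n_2 = 5)
R_3 = 50.5 (n_3 = 4)
R_4 = 30 (n_4 = 4)
Step 3: H = 12/(N(N+1)) * sum(R_i^2/n_i) - 3(N+1)
     = 12/(17*18) * (12.5^2/4 + 60^2/5 + 50.5^2/4 + 30^2/4) - 3*18
     = 0.039216 * 1621.62 - 54
     = 9.593137.
Step 4: Ties present; correction factor C = 1 - 18/(17^3 - 17) = 0.996324. Corrected H = 9.593137 / 0.996324 = 9.628536.
Step 5: Under H0, H ~ chi^2(3); p-value = 0.022003.
Step 6: alpha = 0.05. reject H0.

H = 9.6285, df = 3, p = 0.022003, reject H0.


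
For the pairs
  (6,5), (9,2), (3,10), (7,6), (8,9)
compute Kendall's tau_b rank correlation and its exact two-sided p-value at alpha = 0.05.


Step 1: Enumerate the 10 unordered pairs (i,j) with i<j and classify each by sign(x_j-x_i) * sign(y_j-y_i).
  (1,2):dx=+3,dy=-3->D; (1,3):dx=-3,dy=+5->D; (1,4):dx=+1,dy=+1->C; (1,5):dx=+2,dy=+4->C
  (2,3):dx=-6,dy=+8->D; (2,4):dx=-2,dy=+4->D; (2,5):dx=-1,dy=+7->D; (3,4):dx=+4,dy=-4->D
  (3,5):dx=+5,dy=-1->D; (4,5):dx=+1,dy=+3->C
Step 2: C = 3, D = 7, total pairs = 10.
Step 3: tau = (C - D)/(n(n-1)/2) = (3 - 7)/10 = -0.400000.
Step 4: Exact two-sided p-value (enumerate n! = 120 permutations of y under H0): p = 0.483333.
Step 5: alpha = 0.05. fail to reject H0.

tau_b = -0.4000 (C=3, D=7), p = 0.483333, fail to reject H0.


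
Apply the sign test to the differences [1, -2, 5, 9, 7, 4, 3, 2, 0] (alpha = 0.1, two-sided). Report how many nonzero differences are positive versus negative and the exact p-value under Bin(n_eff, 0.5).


Step 1: Discard zero differences. Original n = 9; n_eff = number of nonzero differences = 8.
Nonzero differences (with sign): +1, -2, +5, +9, +7, +4, +3, +2
Step 2: Count signs: positive = 7, negative = 1.
Step 3: Under H0: P(positive) = 0.5, so the number of positives S ~ Bin(8, 0.5).
Step 4: Two-sided exact p-value = sum of Bin(8,0.5) probabilities at or below the observed probability = 0.070312.
Step 5: alpha = 0.1. reject H0.

n_eff = 8, pos = 7, neg = 1, p = 0.070312, reject H0.


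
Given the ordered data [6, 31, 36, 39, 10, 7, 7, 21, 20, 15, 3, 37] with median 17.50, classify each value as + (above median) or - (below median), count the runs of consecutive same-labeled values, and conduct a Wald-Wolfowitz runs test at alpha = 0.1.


Step 1: Compute median = 17.50; label A = above, B = below.
Labels in order: BAAABBBAABBA  (n_A = 6, n_B = 6)
Step 2: Count runs R = 6.
Step 3: Under H0 (random ordering), E[R] = 2*n_A*n_B/(n_A+n_B) + 1 = 2*6*6/12 + 1 = 7.0000.
        Var[R] = 2*n_A*n_B*(2*n_A*n_B - n_A - n_B) / ((n_A+n_B)^2 * (n_A+n_B-1)) = 4320/1584 = 2.7273.
        SD[R] = 1.6514.
Step 4: Continuity-corrected z = (R + 0.5 - E[R]) / SD[R] = (6 + 0.5 - 7.0000) / 1.6514 = -0.3028.
Step 5: Two-sided p-value via normal approximation = 2*(1 - Phi(|z|)) = 0.762069.
Step 6: alpha = 0.1. fail to reject H0.

R = 6, z = -0.3028, p = 0.762069, fail to reject H0.
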